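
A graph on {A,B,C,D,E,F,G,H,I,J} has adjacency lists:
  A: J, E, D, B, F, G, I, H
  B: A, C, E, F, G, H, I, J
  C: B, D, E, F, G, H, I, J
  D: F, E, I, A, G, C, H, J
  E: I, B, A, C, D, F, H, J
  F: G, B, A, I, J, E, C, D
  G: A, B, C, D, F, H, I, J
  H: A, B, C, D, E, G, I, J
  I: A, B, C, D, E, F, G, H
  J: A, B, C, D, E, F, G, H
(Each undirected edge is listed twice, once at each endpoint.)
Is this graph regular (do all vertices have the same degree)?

Degrees: A:8, B:8, C:8, D:8, E:8, F:8, G:8, H:8, I:8, J:8
All degrees equal 8; the graph is regular.

Yes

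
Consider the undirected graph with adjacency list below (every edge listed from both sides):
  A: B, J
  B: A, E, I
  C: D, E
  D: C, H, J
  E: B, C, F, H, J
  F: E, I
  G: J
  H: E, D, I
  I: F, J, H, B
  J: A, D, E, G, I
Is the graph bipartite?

Color {B, C, F, H, J} black and {A, D, E, G, I} white. No edge joins two same-colored vertices, so the graph is bipartite.

Yes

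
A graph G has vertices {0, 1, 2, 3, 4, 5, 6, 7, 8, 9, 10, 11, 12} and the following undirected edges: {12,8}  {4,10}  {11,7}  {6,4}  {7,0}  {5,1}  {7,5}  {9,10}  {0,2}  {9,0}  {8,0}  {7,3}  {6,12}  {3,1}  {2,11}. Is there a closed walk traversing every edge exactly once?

Degrees: 0:4, 1:2, 2:2, 3:2, 4:2, 5:2, 6:2, 7:4, 8:2, 9:2, 10:2, 11:2, 12:2
Every vertex has even degree and the edges form a single connected piece, so an Eulerian circuit exists.

Yes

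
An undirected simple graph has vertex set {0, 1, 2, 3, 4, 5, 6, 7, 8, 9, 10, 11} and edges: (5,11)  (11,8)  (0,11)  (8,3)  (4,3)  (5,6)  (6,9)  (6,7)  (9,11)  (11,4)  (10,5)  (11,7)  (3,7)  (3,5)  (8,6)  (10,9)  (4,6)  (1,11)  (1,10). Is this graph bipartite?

A valid 2-coloring puts {2, 3, 6, 10, 11} on one side and {0, 1, 4, 5, 7, 8, 9} on the other; every edge crosses between the two sides.

Yes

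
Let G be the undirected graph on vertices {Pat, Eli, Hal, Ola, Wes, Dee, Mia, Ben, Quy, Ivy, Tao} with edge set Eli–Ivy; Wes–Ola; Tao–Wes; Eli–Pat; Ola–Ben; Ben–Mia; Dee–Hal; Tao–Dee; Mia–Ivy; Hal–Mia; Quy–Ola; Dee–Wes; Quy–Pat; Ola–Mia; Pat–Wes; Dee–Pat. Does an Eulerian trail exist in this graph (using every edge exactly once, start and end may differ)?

Yes

Degrees: Pat:4, Eli:2, Hal:2, Ola:4, Wes:4, Dee:4, Mia:4, Ben:2, Quy:2, Ivy:2, Tao:2
Odd-degree vertices: none (0 total).
With 0 odd-degree vertices and all edges in one connected piece, an Eulerian trail exists.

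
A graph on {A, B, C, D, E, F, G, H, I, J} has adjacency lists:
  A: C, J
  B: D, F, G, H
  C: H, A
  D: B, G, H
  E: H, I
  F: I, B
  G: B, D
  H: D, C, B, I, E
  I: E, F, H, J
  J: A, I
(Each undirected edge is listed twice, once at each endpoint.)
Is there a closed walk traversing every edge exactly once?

No

Degrees: A:2, B:4, C:2, D:3, E:2, F:2, G:2, H:5, I:4, J:2
D, H have odd degree; an Eulerian circuit needs every degree to be even, so none exists.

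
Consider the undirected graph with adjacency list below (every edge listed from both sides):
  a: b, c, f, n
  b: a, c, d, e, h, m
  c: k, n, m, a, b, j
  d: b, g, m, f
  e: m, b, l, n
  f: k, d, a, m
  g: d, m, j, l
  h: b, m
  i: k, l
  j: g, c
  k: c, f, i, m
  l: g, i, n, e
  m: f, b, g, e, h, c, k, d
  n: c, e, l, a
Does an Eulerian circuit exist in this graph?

Degrees: a:4, b:6, c:6, d:4, e:4, f:4, g:4, h:2, i:2, j:2, k:4, l:4, m:8, n:4
Every vertex has even degree and the edges form a single connected piece, so an Eulerian circuit exists.

Yes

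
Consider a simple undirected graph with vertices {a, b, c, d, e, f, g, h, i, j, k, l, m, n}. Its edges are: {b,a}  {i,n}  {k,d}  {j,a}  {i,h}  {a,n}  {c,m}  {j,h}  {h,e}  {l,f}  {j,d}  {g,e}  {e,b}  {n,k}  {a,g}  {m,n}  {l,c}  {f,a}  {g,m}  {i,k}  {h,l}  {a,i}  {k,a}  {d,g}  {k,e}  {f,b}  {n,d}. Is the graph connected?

Yes

A breadth-first search from a visits a, j, f, k, n, i, g, b, d, h, l, e, m, c — all 14 vertices — so the graph is connected.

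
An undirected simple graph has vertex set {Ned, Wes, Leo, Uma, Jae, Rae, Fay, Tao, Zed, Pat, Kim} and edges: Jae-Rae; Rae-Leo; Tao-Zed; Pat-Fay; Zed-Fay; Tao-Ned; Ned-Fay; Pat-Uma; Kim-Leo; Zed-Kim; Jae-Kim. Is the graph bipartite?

Yes

A valid 2-coloring puts {Wes, Uma, Rae, Fay, Tao, Kim} on one side and {Ned, Leo, Jae, Zed, Pat} on the other; every edge crosses between the two sides.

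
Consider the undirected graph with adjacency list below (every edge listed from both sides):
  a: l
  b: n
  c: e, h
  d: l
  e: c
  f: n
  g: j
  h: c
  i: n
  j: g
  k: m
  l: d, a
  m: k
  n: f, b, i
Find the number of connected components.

5

Component: {g, j}
Component: {k, m}
Component: {a, d, l}
Component: {c, e, h}
Component: {b, f, i, n}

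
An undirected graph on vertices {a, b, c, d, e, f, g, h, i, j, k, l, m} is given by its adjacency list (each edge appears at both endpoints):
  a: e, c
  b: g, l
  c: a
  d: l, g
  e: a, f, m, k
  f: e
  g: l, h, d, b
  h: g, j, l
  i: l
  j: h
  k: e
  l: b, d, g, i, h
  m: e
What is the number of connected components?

Component: {a, c, e, f, k, m}
Component: {b, d, g, h, i, j, l}

2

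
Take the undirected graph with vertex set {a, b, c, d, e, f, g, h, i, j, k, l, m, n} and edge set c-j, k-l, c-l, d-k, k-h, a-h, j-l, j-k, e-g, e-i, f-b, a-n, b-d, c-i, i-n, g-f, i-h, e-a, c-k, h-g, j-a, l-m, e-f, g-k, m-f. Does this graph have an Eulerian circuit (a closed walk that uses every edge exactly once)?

Degrees: a:4, b:2, c:4, d:2, e:4, f:4, g:4, h:4, i:4, j:4, k:6, l:4, m:2, n:2
Every vertex has even degree and the edges form a single connected piece, so an Eulerian circuit exists.

Yes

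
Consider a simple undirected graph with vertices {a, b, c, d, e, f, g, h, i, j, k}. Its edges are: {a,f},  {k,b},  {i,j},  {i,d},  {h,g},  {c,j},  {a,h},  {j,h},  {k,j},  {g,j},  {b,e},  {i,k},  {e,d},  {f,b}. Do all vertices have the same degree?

Degrees: a:2, b:3, c:1, d:2, e:2, f:2, g:2, h:3, i:3, j:5, k:3
Degrees are not all equal (e.g. deg(c)=1 but deg(j)=5); not regular.

No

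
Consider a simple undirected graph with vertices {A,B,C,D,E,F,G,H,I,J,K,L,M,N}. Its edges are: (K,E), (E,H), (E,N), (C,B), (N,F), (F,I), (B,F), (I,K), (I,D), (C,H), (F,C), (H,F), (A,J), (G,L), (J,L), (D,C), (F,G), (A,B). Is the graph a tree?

No

The graph has 14 vertices and 18 edges.
It is not connected, so it is not a tree.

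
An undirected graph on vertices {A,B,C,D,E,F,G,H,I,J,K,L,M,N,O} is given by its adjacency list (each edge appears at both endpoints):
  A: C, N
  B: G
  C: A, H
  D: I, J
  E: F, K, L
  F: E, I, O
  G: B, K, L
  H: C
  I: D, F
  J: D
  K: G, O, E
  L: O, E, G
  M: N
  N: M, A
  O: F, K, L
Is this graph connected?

Component: {A, C, H, M, N}
Component: {B, D, E, F, G, I, J, K, L, O}
There are 2 separate components, so the graph is not connected.

No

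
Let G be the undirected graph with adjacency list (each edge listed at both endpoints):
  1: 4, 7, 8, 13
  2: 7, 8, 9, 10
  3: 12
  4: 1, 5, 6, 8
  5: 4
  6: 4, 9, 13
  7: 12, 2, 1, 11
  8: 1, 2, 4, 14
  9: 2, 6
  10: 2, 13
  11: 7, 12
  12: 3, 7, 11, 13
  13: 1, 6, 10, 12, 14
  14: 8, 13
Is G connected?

Yes

A breadth-first search from 1 visits 1, 13, 7, 4, 8, 12, 14, 10, 6, 11, 2, 5, 3, 9 — all 14 vertices — so the graph is connected.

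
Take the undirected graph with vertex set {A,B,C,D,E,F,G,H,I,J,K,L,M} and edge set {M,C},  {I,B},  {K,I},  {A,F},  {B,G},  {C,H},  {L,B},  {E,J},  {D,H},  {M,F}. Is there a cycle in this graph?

|V| = 13, |E| = 10, number of components = 3.
Since 10 = 13 - 3, the graph is a forest and contains no cycle.

No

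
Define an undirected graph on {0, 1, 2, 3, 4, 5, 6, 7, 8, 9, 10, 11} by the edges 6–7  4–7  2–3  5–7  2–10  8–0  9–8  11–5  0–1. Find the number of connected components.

Component: {2, 3, 10}
Component: {0, 1, 8, 9}
Component: {4, 5, 6, 7, 11}

3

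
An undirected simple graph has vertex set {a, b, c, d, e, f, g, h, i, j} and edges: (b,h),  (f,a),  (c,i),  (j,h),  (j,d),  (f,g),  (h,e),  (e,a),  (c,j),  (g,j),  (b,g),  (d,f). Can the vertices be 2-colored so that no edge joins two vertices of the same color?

Partition the vertices as {b, e, f, i, j} vs {a, c, d, g, h}. Each listed edge has one endpoint in each part, so the graph is bipartite.

Yes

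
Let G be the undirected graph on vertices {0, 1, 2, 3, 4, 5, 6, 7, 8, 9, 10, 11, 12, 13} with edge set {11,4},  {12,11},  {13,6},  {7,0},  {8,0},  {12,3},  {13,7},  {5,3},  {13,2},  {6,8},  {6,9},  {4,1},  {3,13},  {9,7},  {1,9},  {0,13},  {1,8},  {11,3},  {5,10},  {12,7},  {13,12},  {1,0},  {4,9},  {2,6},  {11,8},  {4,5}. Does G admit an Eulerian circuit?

Degrees: 0:4, 1:4, 2:2, 3:4, 4:4, 5:3, 6:4, 7:4, 8:4, 9:4, 10:1, 11:4, 12:4, 13:6
Vertices with odd degree: 5, 10. An Eulerian circuit requires all degrees even.

No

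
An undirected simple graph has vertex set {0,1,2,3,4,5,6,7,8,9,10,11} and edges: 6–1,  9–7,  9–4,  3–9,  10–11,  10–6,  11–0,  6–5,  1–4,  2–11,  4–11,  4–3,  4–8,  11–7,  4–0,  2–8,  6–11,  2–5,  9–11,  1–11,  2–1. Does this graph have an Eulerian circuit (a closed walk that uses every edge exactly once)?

Degrees: 0:2, 1:4, 2:4, 3:2, 4:6, 5:2, 6:4, 7:2, 8:2, 9:4, 10:2, 11:8
All degrees are even and the non-isolated vertices are connected — an Eulerian circuit exists.

Yes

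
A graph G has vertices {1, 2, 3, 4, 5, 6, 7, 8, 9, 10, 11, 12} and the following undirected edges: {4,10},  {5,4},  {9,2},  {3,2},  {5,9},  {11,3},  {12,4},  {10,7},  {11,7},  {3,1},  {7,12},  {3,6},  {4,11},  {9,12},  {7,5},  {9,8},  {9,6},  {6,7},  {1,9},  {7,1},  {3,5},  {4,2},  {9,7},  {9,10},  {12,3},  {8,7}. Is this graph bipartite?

No

9-7-12-9 is an odd cycle (length 3), and a bipartite graph can contain only even cycles.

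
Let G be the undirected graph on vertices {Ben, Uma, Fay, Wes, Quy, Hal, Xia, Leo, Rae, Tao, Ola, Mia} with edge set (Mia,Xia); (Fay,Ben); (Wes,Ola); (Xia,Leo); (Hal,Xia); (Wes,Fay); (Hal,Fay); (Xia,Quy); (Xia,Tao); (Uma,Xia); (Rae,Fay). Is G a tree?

Yes

|V| = 12, |E| = 11.
Connected and |E| = |V| - 1, which characterizes a tree.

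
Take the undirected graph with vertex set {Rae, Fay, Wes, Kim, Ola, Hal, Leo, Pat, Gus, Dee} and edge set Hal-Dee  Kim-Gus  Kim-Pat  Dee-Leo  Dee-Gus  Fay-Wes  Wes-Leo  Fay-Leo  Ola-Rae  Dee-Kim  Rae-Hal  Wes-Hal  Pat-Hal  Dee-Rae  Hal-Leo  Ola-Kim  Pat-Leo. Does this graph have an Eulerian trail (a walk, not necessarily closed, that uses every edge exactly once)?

No

Degrees: Rae:3, Fay:2, Wes:3, Kim:4, Ola:2, Hal:5, Leo:5, Pat:3, Gus:2, Dee:5
Odd-degree vertices: Rae, Wes, Hal, Leo, Pat, Dee (6 total).
An Eulerian trail requires 0 or 2 odd-degree vertices; here there are 6.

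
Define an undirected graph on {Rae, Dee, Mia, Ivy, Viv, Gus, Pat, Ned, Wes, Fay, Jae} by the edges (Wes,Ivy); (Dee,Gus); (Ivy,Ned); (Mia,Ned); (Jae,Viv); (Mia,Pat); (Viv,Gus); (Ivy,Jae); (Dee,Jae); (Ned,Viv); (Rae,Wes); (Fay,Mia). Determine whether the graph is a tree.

|V| = 11, |E| = 12.
Connected but with 12 > 10 edges, so it has a cycle and is not a tree.

No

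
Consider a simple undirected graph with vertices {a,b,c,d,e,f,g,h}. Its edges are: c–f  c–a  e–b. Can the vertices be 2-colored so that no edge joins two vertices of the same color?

A valid 2-coloring puts {c, d, e, g, h} on one side and {a, b, f} on the other; every edge crosses between the two sides.

Yes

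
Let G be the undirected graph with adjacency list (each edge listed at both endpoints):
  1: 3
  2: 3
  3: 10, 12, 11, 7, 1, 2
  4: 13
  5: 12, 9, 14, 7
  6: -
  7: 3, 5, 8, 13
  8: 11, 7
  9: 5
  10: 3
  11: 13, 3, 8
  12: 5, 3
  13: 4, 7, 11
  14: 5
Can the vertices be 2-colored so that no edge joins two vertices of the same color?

Yes

Partition the vertices as {3, 5, 6, 8, 13} vs {1, 2, 4, 7, 9, 10, 11, 12, 14}. Each listed edge has one endpoint in each part, so the graph is bipartite.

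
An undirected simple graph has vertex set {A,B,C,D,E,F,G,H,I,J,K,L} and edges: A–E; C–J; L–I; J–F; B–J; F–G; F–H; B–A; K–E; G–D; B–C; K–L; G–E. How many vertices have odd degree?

8

Degrees: A:2, B:3, C:2, D:1, E:3, F:3, G:3, H:1, I:1, J:3, K:2, L:2
Odd-degree vertices: B, D, E, F, G, H, I, J.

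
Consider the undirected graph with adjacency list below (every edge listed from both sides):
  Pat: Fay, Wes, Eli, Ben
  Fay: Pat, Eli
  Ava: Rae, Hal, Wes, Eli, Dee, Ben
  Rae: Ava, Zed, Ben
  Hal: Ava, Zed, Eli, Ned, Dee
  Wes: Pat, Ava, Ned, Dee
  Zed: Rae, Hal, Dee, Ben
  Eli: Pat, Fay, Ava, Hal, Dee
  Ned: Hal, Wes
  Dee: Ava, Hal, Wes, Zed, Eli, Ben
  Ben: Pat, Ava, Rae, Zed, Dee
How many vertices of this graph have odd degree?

4

Degrees: Pat:4, Fay:2, Ava:6, Rae:3, Hal:5, Wes:4, Zed:4, Eli:5, Ned:2, Dee:6, Ben:5
Odd-degree vertices: Rae, Hal, Eli, Ben.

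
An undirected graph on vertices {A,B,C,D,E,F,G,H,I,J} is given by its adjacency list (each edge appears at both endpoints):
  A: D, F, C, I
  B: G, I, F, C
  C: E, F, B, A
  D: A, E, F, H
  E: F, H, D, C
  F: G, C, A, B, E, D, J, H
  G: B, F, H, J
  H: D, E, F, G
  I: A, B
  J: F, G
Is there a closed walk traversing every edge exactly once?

Degrees: A:4, B:4, C:4, D:4, E:4, F:8, G:4, H:4, I:2, J:2
Every vertex has even degree and the edges form a single connected piece, so an Eulerian circuit exists.

Yes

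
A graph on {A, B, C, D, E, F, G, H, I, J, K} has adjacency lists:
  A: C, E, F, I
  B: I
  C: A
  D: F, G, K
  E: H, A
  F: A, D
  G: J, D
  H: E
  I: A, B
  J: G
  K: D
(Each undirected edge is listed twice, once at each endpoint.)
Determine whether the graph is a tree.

|V| = 11, |E| = 10.
Connected and |E| = |V| - 1, which characterizes a tree.

Yes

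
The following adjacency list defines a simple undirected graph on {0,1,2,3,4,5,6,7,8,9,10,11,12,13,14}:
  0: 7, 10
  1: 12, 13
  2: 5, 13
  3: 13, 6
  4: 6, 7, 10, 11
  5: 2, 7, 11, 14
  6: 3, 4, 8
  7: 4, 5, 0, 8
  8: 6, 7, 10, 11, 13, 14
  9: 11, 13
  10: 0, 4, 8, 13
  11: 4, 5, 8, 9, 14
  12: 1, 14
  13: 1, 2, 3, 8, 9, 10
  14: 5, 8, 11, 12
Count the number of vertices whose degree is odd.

2

Degrees: 0:2, 1:2, 2:2, 3:2, 4:4, 5:4, 6:3, 7:4, 8:6, 9:2, 10:4, 11:5, 12:2, 13:6, 14:4
Odd-degree vertices: 6, 11.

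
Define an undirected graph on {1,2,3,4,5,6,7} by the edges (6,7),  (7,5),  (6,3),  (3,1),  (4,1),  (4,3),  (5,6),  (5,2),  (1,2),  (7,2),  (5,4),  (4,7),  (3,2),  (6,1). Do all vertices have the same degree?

Yes

Degrees: 1:4, 2:4, 3:4, 4:4, 5:4, 6:4, 7:4
All degrees equal 4; the graph is regular.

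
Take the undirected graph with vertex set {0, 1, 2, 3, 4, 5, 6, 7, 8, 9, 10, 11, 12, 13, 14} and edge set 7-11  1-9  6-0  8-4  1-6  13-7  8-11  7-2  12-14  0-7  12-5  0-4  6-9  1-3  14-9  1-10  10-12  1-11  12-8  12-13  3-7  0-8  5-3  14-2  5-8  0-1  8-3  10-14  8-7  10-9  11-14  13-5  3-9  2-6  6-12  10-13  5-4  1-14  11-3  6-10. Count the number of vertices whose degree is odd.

8

Degrees: 0:5, 1:7, 2:3, 3:6, 4:3, 5:5, 6:6, 7:6, 8:7, 9:5, 10:6, 11:5, 12:6, 13:4, 14:6
Odd-degree vertices: 0, 1, 2, 4, 5, 8, 9, 11.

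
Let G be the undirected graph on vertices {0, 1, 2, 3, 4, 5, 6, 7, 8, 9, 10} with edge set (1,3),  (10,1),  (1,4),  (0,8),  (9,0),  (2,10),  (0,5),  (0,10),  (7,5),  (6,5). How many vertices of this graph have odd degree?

Degrees: 0:4, 1:3, 2:1, 3:1, 4:1, 5:3, 6:1, 7:1, 8:1, 9:1, 10:3
Odd-degree vertices: 1, 2, 3, 4, 5, 6, 7, 8, 9, 10.

10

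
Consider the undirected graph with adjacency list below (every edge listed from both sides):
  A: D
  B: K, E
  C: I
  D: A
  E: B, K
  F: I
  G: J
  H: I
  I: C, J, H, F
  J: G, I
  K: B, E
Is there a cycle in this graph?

Yes

The graph has 11 vertices, 9 edges, and 3 connected components.
Since 9 > 11 - 3, a cycle must exist; for instance B-E-K-B.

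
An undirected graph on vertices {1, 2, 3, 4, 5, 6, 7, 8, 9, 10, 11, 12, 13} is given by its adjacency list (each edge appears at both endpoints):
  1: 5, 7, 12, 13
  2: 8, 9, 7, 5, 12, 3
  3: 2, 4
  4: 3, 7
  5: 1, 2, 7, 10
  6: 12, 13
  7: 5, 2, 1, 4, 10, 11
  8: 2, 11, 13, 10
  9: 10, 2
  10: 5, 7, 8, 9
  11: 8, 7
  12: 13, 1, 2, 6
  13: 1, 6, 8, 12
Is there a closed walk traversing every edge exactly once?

Yes

Degrees: 1:4, 2:6, 3:2, 4:2, 5:4, 6:2, 7:6, 8:4, 9:2, 10:4, 11:2, 12:4, 13:4
Every vertex has even degree and the edges form a single connected piece, so an Eulerian circuit exists.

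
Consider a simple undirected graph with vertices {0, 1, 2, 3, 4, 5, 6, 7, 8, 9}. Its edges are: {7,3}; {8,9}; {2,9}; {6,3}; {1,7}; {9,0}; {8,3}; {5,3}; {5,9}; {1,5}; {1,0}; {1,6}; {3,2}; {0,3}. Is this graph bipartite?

Yes

A valid 2-coloring puts {1, 3, 4, 9} on one side and {0, 2, 5, 6, 7, 8} on the other; every edge crosses between the two sides.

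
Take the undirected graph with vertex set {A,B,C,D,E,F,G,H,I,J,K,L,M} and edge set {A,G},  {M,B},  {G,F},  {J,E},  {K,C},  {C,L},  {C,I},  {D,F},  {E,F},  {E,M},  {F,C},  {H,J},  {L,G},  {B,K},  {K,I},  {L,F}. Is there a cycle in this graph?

The graph has 13 vertices, 16 edges, and 1 connected component.
One cycle is F-E-M-B-K-C-F.

Yes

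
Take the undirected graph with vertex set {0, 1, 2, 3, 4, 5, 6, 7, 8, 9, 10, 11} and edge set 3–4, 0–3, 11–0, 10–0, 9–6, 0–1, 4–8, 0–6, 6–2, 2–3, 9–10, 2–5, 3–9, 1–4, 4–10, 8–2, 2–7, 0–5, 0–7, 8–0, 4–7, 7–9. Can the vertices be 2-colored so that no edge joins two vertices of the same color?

Yes

Color {1, 3, 5, 6, 7, 8, 10, 11} black and {0, 2, 4, 9} white. No edge joins two same-colored vertices, so the graph is bipartite.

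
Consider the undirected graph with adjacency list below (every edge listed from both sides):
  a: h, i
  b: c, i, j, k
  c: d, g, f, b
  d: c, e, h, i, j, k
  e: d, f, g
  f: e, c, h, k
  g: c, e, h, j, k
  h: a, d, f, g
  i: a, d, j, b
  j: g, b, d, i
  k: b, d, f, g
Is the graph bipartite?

No

j-i-b-j is an odd cycle (length 3), and a bipartite graph can contain only even cycles.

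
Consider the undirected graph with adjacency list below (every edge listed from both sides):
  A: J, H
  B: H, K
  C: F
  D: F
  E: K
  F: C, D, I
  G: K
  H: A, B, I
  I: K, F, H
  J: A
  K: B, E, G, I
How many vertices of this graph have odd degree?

8

Degrees: A:2, B:2, C:1, D:1, E:1, F:3, G:1, H:3, I:3, J:1, K:4
Odd-degree vertices: C, D, E, F, G, H, I, J.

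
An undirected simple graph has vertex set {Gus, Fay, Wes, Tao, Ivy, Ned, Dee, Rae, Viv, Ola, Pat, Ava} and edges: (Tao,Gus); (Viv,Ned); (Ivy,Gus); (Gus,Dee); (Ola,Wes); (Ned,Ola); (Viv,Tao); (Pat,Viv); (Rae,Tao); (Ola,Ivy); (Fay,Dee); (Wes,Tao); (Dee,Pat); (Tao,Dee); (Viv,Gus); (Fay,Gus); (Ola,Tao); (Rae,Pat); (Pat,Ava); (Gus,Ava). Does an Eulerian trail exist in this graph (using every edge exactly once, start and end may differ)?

Yes

Degrees: Gus:6, Fay:2, Wes:2, Tao:6, Ivy:2, Ned:2, Dee:4, Rae:2, Viv:4, Ola:4, Pat:4, Ava:2
Odd-degree vertices: none (0 total).
The non-isolated vertices are connected and exactly 0 have odd degree, so an Eulerian trail exists.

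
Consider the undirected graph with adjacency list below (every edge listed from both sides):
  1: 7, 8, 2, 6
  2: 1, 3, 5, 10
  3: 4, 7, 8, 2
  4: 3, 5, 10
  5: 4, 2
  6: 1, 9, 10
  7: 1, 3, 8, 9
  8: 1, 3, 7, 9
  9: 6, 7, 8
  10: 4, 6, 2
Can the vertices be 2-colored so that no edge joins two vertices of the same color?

The cycle 7-8-3-7 has length 3, which is odd, so the graph is not bipartite.

No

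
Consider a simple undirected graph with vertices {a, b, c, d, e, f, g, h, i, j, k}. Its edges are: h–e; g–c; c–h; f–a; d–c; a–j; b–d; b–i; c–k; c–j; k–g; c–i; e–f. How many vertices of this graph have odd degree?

Degrees: a:2, b:2, c:6, d:2, e:2, f:2, g:2, h:2, i:2, j:2, k:2
Odd-degree vertices: none.

0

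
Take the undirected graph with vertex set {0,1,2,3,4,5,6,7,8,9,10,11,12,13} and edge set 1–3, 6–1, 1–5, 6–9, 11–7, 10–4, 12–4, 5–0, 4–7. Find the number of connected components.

5

Component: {2}
Component: {8}
Component: {13}
Component: {4, 7, 10, 11, 12}
Component: {0, 1, 3, 5, 6, 9}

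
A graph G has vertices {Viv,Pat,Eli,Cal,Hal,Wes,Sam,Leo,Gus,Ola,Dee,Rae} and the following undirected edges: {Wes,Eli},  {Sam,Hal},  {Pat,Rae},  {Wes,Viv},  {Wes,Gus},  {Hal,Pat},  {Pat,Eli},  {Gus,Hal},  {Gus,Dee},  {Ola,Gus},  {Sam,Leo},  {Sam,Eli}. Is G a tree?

The graph has 12 vertices and 12 edges.
It is not connected, so it is not a tree.

No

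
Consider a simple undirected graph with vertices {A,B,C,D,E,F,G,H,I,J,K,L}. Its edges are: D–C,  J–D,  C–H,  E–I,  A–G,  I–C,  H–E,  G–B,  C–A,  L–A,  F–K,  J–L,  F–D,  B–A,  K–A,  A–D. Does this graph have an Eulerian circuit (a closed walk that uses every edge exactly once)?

Yes

Degrees: A:6, B:2, C:4, D:4, E:2, F:2, G:2, H:2, I:2, J:2, K:2, L:2
Every vertex has even degree and the edges form a single connected piece, so an Eulerian circuit exists.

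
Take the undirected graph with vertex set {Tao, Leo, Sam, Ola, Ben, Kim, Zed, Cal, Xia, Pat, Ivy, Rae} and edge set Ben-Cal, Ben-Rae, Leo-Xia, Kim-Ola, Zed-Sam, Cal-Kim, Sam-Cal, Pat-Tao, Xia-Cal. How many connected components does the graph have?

Component: {Ivy}
Component: {Tao, Pat}
Component: {Leo, Sam, Ola, Ben, Kim, Zed, Cal, Xia, Rae}

3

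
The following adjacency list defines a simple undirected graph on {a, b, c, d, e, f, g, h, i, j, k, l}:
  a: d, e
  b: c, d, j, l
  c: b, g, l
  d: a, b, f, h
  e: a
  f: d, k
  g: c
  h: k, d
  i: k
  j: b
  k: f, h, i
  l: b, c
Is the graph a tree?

The graph has 12 vertices and 13 edges.
A tree on 12 vertices has exactly 11 edges; this graph has 13, so it contains a cycle and is not a tree.

No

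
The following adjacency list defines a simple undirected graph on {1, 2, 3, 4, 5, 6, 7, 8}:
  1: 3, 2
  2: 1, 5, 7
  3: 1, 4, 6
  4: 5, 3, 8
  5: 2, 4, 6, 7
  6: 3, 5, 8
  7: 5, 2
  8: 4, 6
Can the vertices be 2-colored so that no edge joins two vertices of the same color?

5-7-2-5 is an odd cycle (length 3), and a bipartite graph can contain only even cycles.

No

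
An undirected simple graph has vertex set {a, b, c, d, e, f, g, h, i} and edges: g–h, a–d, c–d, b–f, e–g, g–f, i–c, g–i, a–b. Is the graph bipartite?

c-d-a-b-f-g-i-c is an odd cycle (length 7), and a bipartite graph can contain only even cycles.

No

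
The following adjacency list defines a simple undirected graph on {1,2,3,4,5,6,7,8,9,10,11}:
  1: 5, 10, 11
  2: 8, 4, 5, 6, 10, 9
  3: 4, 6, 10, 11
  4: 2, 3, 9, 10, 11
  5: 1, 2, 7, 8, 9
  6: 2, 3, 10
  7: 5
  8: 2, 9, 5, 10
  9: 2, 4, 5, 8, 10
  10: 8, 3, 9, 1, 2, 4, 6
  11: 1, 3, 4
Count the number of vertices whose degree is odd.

Degrees: 1:3, 2:6, 3:4, 4:5, 5:5, 6:3, 7:1, 8:4, 9:5, 10:7, 11:3
Odd-degree vertices: 1, 4, 5, 6, 7, 9, 10, 11.

8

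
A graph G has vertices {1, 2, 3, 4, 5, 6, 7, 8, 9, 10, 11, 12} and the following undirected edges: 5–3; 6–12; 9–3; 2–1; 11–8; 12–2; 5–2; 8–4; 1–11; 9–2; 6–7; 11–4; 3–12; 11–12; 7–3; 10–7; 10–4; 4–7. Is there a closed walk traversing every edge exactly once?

Yes

Degrees: 1:2, 2:4, 3:4, 4:4, 5:2, 6:2, 7:4, 8:2, 9:2, 10:2, 11:4, 12:4
Every vertex has even degree and the edges form a single connected piece, so an Eulerian circuit exists.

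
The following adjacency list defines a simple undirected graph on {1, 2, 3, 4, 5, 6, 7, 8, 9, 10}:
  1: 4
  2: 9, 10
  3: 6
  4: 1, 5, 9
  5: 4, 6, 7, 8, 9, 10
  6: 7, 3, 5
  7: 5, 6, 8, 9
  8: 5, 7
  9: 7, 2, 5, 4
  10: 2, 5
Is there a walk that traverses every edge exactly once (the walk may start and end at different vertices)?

No

Degrees: 1:1, 2:2, 3:1, 4:3, 5:6, 6:3, 7:4, 8:2, 9:4, 10:2
Odd-degree vertices: 1, 3, 4, 6 (4 total).
An Eulerian trail requires 0 or 2 odd-degree vertices; here there are 4.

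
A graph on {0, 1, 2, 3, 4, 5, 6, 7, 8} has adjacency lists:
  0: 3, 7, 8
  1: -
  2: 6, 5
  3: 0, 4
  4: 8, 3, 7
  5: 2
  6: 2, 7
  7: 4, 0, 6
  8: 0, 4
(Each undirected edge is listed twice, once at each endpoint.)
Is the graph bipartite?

Partition the vertices as {1, 2, 3, 7, 8} vs {0, 4, 5, 6}. Each listed edge has one endpoint in each part, so the graph is bipartite.

Yes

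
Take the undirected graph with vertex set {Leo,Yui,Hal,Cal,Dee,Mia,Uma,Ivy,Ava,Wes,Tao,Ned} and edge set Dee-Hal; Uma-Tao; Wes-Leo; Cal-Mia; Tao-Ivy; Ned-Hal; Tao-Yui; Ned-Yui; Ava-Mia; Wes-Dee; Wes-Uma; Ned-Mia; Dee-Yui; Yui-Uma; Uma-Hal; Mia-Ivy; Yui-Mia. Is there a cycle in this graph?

|V| = 12, |E| = 17, number of components = 1.
One cycle is Yui-Ned-Hal-Dee-Yui.

Yes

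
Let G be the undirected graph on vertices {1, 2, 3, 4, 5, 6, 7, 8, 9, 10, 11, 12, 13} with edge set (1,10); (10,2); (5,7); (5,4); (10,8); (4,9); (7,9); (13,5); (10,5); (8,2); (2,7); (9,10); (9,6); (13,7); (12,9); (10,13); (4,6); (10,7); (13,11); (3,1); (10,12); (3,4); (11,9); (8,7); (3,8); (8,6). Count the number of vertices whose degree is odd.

Degrees: 1:2, 2:3, 3:3, 4:4, 5:4, 6:3, 7:6, 8:5, 9:6, 10:8, 11:2, 12:2, 13:4
Odd-degree vertices: 2, 3, 6, 8.

4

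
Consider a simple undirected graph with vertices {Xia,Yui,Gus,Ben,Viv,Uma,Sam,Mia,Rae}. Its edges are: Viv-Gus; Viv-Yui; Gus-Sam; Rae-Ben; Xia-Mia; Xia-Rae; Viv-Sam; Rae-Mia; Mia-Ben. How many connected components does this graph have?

Component: {Uma}
Component: {Xia, Ben, Mia, Rae}
Component: {Yui, Gus, Viv, Sam}

3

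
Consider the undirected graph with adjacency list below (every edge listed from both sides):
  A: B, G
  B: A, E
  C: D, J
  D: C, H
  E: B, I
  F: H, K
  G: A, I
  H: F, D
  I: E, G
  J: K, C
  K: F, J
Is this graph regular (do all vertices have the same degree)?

Degrees: A:2, B:2, C:2, D:2, E:2, F:2, G:2, H:2, I:2, J:2, K:2
Every vertex has degree 2, so the graph is 2-regular.

Yes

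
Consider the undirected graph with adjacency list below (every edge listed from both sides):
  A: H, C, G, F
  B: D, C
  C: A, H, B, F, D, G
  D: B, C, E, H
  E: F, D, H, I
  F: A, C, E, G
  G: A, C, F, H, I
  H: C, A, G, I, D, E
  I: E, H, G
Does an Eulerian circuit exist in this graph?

Degrees: A:4, B:2, C:6, D:4, E:4, F:4, G:5, H:6, I:3
Vertices with odd degree: G, I. An Eulerian circuit requires all degrees even.

No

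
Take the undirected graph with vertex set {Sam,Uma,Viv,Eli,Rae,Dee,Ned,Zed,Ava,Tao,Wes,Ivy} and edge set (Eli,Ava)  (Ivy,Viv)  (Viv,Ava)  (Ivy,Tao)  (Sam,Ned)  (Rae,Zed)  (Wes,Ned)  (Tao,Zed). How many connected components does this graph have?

4

Component: {Uma}
Component: {Dee}
Component: {Sam, Ned, Wes}
Component: {Viv, Eli, Rae, Zed, Ava, Tao, Ivy}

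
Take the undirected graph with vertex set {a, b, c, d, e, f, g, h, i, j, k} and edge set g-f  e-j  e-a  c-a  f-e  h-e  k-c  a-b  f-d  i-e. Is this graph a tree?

Yes

|V| = 11, |E| = 10.
It is connected with exactly 10 edges, hence acyclic — it is a tree.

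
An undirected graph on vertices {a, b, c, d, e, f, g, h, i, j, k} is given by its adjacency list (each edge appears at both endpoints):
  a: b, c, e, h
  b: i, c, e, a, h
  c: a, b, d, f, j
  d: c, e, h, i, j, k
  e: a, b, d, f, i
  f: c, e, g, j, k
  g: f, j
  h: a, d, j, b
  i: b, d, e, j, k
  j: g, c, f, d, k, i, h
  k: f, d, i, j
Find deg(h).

4

Neighbors of h: a, b, d, j.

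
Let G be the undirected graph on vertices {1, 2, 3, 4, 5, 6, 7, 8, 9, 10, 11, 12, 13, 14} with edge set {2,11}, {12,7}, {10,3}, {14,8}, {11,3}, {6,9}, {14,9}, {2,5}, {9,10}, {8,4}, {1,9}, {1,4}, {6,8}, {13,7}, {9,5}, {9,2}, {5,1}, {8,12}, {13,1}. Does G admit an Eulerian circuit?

No

Degrees: 1:4, 2:3, 3:2, 4:2, 5:3, 6:2, 7:2, 8:4, 9:6, 10:2, 11:2, 12:2, 13:2, 14:2
Vertices with odd degree: 2, 5. An Eulerian circuit requires all degrees even.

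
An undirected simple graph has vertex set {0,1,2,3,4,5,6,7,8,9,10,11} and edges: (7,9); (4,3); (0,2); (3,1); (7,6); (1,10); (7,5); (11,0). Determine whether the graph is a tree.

No

The graph has 12 vertices and 8 edges.
It splits into 4 components, so it cannot be a tree.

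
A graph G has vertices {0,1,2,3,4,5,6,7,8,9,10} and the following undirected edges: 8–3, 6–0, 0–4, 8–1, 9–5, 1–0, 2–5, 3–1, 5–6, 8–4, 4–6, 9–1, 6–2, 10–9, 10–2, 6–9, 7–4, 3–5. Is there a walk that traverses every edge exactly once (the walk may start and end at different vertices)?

No

Degrees: 0:3, 1:4, 2:3, 3:3, 4:4, 5:4, 6:5, 7:1, 8:3, 9:4, 10:2
Odd-degree vertices: 0, 2, 3, 6, 7, 8 (6 total).
An Eulerian trail requires 0 or 2 odd-degree vertices; here there are 6.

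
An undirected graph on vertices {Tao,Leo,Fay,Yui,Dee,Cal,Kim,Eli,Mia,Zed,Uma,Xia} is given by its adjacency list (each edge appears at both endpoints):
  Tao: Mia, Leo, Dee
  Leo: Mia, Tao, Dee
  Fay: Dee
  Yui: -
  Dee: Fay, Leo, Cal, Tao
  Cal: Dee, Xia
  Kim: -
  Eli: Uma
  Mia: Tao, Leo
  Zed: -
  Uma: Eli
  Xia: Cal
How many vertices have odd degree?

Degrees: Tao:3, Leo:3, Fay:1, Yui:0, Dee:4, Cal:2, Kim:0, Eli:1, Mia:2, Zed:0, Uma:1, Xia:1
Odd-degree vertices: Tao, Leo, Fay, Eli, Uma, Xia.

6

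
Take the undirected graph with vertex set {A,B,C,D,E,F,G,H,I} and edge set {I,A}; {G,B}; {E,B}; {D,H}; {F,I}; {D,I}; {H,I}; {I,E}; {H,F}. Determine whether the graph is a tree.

No

|V| = 9, |E| = 9.
It splits into 2 components, so it cannot be a tree.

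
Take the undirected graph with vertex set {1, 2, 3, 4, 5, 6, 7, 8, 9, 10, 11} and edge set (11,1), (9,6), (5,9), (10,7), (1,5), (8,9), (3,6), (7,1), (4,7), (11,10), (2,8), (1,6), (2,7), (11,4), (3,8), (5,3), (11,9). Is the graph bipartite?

Yes

A valid 2-coloring puts {5, 6, 7, 8, 11} on one side and {1, 2, 3, 4, 9, 10} on the other; every edge crosses between the two sides.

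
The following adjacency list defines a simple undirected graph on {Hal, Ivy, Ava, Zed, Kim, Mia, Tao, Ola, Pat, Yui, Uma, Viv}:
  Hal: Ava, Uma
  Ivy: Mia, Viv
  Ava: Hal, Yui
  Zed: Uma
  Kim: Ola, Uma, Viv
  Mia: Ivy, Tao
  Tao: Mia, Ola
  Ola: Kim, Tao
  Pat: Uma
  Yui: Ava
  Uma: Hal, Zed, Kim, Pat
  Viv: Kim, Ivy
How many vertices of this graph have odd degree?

Degrees: Hal:2, Ivy:2, Ava:2, Zed:1, Kim:3, Mia:2, Tao:2, Ola:2, Pat:1, Yui:1, Uma:4, Viv:2
Odd-degree vertices: Zed, Kim, Pat, Yui.

4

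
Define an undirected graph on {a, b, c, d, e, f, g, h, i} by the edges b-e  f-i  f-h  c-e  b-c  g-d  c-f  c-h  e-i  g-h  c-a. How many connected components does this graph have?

Component: {a, b, c, d, e, f, g, h, i}

1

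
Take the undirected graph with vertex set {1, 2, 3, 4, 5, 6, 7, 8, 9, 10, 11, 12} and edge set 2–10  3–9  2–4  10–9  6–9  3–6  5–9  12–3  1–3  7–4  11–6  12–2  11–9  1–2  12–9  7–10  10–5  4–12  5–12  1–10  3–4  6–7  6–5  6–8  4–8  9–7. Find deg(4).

5

Neighbors of 4: 2, 3, 7, 8, 12.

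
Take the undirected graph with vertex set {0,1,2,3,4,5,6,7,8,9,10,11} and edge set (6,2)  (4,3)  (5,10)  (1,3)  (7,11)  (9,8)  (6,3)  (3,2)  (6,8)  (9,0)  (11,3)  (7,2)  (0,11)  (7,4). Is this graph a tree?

The graph has 12 vertices and 14 edges.
It is not connected, so it is not a tree.

No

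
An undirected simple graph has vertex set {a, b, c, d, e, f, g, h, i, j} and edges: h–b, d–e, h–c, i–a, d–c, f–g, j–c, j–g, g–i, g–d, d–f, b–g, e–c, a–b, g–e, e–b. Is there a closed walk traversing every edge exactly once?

Yes

Degrees: a:2, b:4, c:4, d:4, e:4, f:2, g:6, h:2, i:2, j:2
Every vertex has even degree and the edges form a single connected piece, so an Eulerian circuit exists.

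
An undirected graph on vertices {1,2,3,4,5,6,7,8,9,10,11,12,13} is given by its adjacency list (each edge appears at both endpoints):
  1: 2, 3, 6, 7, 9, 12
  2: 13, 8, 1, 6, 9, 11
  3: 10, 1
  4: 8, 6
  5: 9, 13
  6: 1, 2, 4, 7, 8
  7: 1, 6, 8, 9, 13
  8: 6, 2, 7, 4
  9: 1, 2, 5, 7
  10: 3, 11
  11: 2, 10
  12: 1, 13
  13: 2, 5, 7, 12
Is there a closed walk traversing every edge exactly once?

Degrees: 1:6, 2:6, 3:2, 4:2, 5:2, 6:5, 7:5, 8:4, 9:4, 10:2, 11:2, 12:2, 13:4
6, 7 have odd degree; an Eulerian circuit needs every degree to be even, so none exists.

No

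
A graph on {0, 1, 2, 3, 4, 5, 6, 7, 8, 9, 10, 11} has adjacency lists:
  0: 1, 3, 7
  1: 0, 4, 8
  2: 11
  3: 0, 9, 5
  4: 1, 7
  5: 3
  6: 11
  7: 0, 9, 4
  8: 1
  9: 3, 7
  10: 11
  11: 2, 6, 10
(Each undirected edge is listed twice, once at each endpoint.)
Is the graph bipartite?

A valid 2-coloring puts {1, 3, 7, 11} on one side and {0, 2, 4, 5, 6, 8, 9, 10} on the other; every edge crosses between the two sides.

Yes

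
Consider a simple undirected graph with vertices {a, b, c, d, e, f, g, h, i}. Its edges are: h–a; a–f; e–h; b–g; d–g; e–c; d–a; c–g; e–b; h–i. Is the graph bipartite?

A valid 2-coloring puts {b, c, d, f, h} on one side and {a, e, g, i} on the other; every edge crosses between the two sides.

Yes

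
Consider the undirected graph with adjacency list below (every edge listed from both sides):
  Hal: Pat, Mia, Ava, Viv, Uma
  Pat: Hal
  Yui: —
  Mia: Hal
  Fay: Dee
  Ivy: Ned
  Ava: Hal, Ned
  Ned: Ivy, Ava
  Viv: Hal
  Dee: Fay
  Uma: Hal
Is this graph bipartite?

A valid 2-coloring puts {Pat, Yui, Mia, Ivy, Ava, Viv, Dee, Uma} on one side and {Hal, Fay, Ned} on the other; every edge crosses between the two sides.

Yes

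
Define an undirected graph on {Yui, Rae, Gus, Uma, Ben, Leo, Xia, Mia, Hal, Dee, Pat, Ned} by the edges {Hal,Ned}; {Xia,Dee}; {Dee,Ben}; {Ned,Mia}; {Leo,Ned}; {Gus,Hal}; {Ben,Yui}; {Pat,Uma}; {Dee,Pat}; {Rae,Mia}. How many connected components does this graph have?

Component: {Yui, Uma, Ben, Xia, Dee, Pat}
Component: {Rae, Gus, Leo, Mia, Hal, Ned}

2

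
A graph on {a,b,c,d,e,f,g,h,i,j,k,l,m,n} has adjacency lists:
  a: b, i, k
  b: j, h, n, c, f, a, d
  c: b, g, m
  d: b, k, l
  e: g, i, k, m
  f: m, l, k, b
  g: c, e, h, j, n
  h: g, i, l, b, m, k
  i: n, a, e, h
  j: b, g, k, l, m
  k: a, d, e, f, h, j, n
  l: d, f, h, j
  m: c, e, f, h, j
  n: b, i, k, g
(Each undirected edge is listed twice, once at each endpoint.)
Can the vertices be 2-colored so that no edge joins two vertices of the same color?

Color {b, g, i, k, l, m} black and {a, c, d, e, f, h, j, n} white. No edge joins two same-colored vertices, so the graph is bipartite.

Yes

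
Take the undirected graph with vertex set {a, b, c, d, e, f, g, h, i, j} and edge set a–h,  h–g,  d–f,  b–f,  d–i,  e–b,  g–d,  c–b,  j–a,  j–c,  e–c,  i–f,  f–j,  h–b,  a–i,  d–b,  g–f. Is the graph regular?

Degrees: a:3, b:5, c:3, d:4, e:2, f:5, g:3, h:3, i:3, j:3
Degrees are not all equal (e.g. deg(e)=2 but deg(b)=5); not regular.

No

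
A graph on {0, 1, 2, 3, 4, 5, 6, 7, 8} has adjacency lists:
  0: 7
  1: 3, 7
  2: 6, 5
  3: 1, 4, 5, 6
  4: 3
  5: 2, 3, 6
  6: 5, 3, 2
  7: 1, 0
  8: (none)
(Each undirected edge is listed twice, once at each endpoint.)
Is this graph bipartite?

No

6-5-3-6 is an odd cycle (length 3), and a bipartite graph can contain only even cycles.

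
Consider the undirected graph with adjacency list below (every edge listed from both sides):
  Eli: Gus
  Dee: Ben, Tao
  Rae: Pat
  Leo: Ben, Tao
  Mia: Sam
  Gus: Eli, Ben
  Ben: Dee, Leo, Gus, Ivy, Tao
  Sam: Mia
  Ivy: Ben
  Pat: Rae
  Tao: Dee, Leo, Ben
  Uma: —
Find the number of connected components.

4

Component: {Uma}
Component: {Rae, Pat}
Component: {Mia, Sam}
Component: {Eli, Dee, Leo, Gus, Ben, Ivy, Tao}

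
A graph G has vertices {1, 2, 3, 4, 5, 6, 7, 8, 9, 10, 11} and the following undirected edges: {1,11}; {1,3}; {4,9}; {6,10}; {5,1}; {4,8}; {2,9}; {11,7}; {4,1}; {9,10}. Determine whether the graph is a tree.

|V| = 11, |E| = 10.
It is connected with exactly 10 edges, hence acyclic — it is a tree.

Yes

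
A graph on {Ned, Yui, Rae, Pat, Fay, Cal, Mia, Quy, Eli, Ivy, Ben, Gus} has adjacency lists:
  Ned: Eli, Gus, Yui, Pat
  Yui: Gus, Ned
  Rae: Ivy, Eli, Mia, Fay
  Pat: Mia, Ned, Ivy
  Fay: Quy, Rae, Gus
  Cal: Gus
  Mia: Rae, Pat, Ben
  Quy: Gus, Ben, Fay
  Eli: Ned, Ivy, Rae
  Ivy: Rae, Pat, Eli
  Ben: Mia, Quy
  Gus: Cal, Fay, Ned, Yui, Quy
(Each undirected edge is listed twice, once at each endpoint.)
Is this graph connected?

A breadth-first search from Ned visits Ned, Eli, Yui, Pat, Gus, Rae, Ivy, Mia, Quy, Cal, Fay, Ben — all 12 vertices — so the graph is connected.

Yes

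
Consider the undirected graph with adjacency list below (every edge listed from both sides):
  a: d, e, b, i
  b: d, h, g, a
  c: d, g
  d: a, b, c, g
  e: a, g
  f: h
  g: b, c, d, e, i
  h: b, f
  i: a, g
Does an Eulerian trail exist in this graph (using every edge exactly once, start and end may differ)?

Degrees: a:4, b:4, c:2, d:4, e:2, f:1, g:5, h:2, i:2
Odd-degree vertices: f, g (2 total).
With 2 odd-degree vertices and all edges in one connected piece, an Eulerian trail exists (from f to g).

Yes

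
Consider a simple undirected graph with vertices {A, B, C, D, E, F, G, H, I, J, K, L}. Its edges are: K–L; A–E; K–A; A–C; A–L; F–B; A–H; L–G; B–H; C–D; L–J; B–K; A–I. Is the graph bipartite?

No

K-A-L-K is an odd cycle (length 3), and a bipartite graph can contain only even cycles.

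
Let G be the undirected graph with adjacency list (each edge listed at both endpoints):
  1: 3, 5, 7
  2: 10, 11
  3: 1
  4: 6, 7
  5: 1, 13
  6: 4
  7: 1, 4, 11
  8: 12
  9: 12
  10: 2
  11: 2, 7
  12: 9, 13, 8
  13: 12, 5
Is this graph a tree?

Yes

|V| = 13, |E| = 12.
It is connected with exactly 12 edges, hence acyclic — it is a tree.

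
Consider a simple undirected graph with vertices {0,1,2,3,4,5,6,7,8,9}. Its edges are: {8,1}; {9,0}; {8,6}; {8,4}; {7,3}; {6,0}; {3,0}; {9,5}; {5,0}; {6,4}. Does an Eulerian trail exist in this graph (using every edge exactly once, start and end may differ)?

Degrees: 0:4, 1:1, 2:0, 3:2, 4:2, 5:2, 6:3, 7:1, 8:3, 9:2
Odd-degree vertices: 1, 6, 7, 8 (4 total).
With 4 odd-degree vertices (more than two), no single trail can use every edge.

No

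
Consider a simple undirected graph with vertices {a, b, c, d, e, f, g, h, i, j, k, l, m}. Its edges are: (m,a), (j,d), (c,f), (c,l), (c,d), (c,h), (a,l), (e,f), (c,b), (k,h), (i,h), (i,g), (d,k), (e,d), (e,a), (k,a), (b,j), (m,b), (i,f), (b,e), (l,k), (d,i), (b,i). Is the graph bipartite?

The cycle a-l-k-a has length 3, which is odd, so the graph is not bipartite.

No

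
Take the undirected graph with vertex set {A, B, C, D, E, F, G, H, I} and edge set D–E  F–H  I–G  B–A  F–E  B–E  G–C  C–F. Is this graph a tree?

|V| = 9, |E| = 8.
It is connected with exactly 8 edges, hence acyclic — it is a tree.

Yes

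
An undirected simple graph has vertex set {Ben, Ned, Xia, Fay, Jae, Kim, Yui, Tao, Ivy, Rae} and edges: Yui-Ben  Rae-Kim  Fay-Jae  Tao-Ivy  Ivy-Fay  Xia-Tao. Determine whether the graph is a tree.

The graph has 10 vertices and 6 edges.
It splits into 4 components, so it cannot be a tree.

No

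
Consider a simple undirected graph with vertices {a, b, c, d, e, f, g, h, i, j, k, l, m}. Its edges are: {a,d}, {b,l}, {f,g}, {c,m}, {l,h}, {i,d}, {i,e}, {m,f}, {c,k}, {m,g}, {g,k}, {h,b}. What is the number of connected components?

Component: {j}
Component: {b, h, l}
Component: {a, d, e, i}
Component: {c, f, g, k, m}

4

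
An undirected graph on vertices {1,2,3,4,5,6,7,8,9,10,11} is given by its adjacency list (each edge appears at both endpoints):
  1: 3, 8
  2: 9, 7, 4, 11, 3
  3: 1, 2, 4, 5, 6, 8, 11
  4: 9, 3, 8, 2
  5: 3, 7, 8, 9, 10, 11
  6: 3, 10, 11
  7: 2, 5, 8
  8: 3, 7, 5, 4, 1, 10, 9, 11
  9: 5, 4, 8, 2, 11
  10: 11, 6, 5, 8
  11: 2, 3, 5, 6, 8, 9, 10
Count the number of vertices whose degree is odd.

6

Degrees: 1:2, 2:5, 3:7, 4:4, 5:6, 6:3, 7:3, 8:8, 9:5, 10:4, 11:7
Odd-degree vertices: 2, 3, 6, 7, 9, 11.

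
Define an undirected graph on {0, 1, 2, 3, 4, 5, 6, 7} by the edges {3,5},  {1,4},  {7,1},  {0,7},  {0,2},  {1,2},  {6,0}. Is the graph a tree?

No

|V| = 8, |E| = 7.
It splits into 2 components, so it cannot be a tree.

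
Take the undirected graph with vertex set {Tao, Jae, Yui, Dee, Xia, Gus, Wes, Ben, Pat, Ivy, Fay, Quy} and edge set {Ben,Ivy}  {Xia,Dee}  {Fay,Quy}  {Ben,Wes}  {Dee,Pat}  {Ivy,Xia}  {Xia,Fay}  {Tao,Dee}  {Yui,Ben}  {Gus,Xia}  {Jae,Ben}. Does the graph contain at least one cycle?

No

The graph has 12 vertices, 11 edges, and 1 connected component.
Since 11 = 12 - 1, the graph is a forest and contains no cycle.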